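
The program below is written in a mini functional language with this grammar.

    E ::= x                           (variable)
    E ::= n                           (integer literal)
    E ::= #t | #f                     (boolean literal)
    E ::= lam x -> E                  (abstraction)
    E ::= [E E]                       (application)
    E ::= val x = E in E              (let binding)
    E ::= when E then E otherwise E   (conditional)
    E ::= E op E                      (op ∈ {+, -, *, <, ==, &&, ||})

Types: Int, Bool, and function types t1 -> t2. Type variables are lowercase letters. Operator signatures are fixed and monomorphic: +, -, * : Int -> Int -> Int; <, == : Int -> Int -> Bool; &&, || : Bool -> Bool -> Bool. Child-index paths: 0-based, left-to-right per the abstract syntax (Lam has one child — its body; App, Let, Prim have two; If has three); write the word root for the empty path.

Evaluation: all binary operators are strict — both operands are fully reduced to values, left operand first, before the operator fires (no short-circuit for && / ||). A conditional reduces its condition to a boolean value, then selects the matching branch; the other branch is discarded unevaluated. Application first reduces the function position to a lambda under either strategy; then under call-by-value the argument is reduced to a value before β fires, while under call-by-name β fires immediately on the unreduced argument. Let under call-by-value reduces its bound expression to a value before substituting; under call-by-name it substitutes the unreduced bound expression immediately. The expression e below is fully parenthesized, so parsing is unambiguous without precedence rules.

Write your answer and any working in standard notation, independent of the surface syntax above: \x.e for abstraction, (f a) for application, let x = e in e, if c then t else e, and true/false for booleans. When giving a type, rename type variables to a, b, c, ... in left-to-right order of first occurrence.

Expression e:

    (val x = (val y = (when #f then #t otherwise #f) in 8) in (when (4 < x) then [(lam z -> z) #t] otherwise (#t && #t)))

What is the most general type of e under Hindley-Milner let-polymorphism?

Answer: Bool

Trace:
  unify Bool ~ Bool
  unify Bool ~ Bool
let y : Bool
let x : Int
  unify Int ~ Int
x : Int
  unify Int ~ Int
  unify Bool ~ Bool
z : a
\z._ : a -> a
  unify a -> a ~ Bool -> b
  unify a ~ Bool
  unify Bool ~ b
_ _ : Bool
  unify Bool ~ Bool
  unify Bool ~ Bool
  unify Bool ~ Bool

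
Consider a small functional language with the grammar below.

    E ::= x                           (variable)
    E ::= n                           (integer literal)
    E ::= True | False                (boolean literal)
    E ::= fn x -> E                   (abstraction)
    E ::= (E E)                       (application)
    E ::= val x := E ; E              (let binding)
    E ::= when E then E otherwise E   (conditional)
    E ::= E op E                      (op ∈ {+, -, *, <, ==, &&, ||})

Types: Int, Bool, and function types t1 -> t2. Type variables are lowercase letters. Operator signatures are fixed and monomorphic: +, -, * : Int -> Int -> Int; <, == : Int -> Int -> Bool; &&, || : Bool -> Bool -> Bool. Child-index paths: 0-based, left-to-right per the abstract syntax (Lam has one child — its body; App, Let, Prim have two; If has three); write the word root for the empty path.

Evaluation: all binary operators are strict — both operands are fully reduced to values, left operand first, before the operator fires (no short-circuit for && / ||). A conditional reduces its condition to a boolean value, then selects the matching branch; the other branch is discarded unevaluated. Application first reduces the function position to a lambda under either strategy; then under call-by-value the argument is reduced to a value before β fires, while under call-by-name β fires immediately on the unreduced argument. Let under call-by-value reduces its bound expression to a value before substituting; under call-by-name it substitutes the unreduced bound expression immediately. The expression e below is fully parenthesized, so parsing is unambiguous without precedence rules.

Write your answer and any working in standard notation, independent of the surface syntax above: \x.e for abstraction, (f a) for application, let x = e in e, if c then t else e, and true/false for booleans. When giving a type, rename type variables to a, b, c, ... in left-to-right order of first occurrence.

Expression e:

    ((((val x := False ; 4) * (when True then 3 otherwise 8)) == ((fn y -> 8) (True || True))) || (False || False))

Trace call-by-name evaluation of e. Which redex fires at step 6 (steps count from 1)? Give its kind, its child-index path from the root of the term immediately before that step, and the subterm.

Working:
step 0: ((((let x = false in 4) * (if true then 3 else 8)) == ((\y.8) (true || true))) || (false || false))
step 1: [let@0.0.0] (((4 * (if true then 3 else 8)) == ((\y.8) (true || true))) || (false || false))
step 2: [if@0.0.1] (((4 * 3) == ((\y.8) (true || true))) || (false || false))
step 3: [delta@0.0] ((12 == ((\y.8) (true || true))) || (false || false))
step 4: [beta@0.1] ((12 == 8) || (false || false))
step 5: [delta@0] (false || (false || false))
step 6: [delta@1] (false || false)

Answer: delta at 1 : (false || false)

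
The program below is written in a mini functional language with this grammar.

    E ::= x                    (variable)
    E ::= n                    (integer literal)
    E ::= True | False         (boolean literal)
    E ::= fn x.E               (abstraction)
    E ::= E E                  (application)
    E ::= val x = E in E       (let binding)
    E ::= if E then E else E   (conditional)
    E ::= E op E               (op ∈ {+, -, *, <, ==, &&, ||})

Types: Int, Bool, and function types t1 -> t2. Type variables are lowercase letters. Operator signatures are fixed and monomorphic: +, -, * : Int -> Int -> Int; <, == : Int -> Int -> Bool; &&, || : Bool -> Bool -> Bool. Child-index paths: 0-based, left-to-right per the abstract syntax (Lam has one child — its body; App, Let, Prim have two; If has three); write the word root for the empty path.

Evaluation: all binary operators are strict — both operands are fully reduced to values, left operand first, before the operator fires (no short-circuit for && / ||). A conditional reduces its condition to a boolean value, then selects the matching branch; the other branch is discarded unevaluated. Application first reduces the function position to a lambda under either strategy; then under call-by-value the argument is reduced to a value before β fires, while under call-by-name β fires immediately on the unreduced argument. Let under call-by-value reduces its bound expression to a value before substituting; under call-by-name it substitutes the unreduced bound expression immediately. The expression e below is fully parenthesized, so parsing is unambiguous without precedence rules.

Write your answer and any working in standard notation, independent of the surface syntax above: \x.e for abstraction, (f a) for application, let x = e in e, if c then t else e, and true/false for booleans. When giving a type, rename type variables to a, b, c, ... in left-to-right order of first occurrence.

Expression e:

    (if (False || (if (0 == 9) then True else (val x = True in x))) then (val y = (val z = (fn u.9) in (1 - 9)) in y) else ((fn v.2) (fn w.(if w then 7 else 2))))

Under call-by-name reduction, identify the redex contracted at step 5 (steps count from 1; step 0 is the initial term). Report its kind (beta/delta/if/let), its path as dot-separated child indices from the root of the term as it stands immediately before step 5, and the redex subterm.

Trace:
step 0: (if (false || (if (0 == 9) then true else (let x = true in x))) then (let y = (let z = (\u.9) in (1 - 9)) in y) else ((\v.2) (\w.(if w then 7 else 2))))
step 1: [delta@0.1.0] (if (false || (if false then true else (let x = true in x))) then (let y = (let z = (\u.9) in (1 - 9)) in y) else ((\v.2) (\w.(if w then 7 else 2))))
step 2: [if@0.1] (if (false || (let x = true in x)) then (let y = (let z = (\u.9) in (1 - 9)) in y) else ((\v.2) (\w.(if w then 7 else 2))))
step 3: [let@0.1] (if (false || true) then (let y = (let z = (\u.9) in (1 - 9)) in y) else ((\v.2) (\w.(if w then 7 else 2))))
step 4: [delta@0] (if true then (let y = (let z = (\u.9) in (1 - 9)) in y) else ((\v.2) (\w.(if w then 7 else 2))))
step 5: [if@root] (let y = (let z = (\u.9) in (1 - 9)) in y)

Answer: if at root : (if true then (let y = (let z = (\u.9) in (1 - 9)) in y) else ((\v.2) (\w.(if w then 7 else 2))))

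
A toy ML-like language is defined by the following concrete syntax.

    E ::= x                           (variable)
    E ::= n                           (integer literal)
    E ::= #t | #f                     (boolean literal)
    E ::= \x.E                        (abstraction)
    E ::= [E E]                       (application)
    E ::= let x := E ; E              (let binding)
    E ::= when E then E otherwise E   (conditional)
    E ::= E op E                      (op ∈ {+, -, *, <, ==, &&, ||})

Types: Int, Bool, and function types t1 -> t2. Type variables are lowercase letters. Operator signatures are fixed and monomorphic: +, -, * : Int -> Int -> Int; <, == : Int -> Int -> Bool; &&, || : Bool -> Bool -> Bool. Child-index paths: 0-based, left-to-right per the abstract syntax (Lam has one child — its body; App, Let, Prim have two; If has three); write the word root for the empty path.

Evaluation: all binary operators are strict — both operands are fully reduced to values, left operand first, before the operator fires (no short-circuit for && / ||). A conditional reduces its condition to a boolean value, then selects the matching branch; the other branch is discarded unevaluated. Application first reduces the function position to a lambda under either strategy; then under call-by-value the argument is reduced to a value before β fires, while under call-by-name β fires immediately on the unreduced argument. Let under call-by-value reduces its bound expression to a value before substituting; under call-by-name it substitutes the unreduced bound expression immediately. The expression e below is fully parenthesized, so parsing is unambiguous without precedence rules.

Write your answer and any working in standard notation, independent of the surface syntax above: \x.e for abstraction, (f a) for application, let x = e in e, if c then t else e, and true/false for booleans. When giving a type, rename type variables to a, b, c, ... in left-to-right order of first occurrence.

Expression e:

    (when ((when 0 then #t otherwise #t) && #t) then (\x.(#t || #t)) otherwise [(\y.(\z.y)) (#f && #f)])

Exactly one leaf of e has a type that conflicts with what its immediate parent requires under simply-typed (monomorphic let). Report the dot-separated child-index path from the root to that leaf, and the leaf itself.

Derivation:
  unify Int ~ Bool
  FAIL: mismatch Int ~ Bool

Answer: 0.0.0 : 0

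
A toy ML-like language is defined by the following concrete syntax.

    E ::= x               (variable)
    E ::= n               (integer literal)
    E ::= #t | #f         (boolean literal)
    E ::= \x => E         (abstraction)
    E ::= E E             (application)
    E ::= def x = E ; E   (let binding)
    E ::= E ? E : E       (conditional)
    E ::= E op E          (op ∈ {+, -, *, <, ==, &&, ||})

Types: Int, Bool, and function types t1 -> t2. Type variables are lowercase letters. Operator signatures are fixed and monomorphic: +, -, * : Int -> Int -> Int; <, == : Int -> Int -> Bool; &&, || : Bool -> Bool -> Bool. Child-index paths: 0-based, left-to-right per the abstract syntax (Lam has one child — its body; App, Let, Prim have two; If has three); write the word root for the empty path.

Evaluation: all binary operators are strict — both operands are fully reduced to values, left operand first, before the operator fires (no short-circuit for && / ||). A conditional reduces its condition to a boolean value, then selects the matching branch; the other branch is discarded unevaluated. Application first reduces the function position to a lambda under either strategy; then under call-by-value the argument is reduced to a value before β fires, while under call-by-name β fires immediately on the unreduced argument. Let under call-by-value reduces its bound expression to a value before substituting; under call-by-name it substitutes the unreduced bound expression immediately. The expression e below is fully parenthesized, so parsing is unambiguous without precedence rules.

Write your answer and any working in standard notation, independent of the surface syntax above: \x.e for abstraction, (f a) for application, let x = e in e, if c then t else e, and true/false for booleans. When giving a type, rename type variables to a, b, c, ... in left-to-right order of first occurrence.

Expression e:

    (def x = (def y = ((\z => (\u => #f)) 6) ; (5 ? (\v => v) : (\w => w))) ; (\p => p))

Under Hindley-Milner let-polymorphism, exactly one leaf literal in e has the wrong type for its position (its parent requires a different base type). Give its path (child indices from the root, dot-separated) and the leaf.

Answer: 0.1.0 : 5

Trace:
\u._ : b -> Bool
\z._ : a -> b -> Bool
  unify a -> b -> Bool ~ Int -> c
  unify a ~ Int
  unify b -> Bool ~ c
_ _ : b -> Bool
let y : forall. b -> Bool
  unify Int ~ Bool
  FAIL: mismatch Int ~ Bool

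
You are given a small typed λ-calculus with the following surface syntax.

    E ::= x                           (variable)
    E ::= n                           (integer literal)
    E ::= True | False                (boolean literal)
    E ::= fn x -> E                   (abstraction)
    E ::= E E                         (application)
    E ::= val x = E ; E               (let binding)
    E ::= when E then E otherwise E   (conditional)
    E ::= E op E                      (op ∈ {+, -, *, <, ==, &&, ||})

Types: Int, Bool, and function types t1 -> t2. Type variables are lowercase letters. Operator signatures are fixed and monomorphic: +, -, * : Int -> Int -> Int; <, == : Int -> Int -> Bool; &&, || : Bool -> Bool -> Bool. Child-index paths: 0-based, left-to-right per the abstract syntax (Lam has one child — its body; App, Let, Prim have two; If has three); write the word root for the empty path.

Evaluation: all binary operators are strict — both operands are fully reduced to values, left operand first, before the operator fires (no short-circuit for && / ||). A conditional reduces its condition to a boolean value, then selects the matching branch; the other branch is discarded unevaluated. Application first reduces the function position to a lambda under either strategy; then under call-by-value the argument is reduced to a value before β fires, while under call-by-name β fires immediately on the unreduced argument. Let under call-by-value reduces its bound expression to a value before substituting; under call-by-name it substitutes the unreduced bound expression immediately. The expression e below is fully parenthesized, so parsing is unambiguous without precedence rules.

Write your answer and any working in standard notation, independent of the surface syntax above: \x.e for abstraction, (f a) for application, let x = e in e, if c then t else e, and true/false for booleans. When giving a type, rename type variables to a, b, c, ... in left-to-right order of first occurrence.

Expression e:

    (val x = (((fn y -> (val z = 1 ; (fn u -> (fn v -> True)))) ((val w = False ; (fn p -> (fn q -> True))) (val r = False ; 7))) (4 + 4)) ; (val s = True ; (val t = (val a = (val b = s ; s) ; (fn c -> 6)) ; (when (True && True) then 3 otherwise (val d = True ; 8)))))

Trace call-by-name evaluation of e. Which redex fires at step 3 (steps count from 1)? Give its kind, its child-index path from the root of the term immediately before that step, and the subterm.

Answer: let at root : (let t = (let a = (let b = true in true) in (\c.6)) in (if (true && true) then 3 else (let d = true in 8)))

Working:
step 0: (let x = (((\y.(let z = 1 in (\u.(\v.true)))) ((let w = false in (\p.(\q.true))) (let r = false in 7))) (4 + 4)) in (let s = true in (let t = (let a = (let b = s in s) in (\c.6)) in (if (true && true) then 3 else (let d = true in 8)))))
step 1: [let@root] (let s = true in (let t = (let a = (let b = s in s) in (\c.6)) in (if (true && true) then 3 else (let d = true in 8))))
step 2: [let@root] (let t = (let a = (let b = true in true) in (\c.6)) in (if (true && true) then 3 else (let d = true in 8)))
step 3: [let@root] (if (true && true) then 3 else (let d = true in 8))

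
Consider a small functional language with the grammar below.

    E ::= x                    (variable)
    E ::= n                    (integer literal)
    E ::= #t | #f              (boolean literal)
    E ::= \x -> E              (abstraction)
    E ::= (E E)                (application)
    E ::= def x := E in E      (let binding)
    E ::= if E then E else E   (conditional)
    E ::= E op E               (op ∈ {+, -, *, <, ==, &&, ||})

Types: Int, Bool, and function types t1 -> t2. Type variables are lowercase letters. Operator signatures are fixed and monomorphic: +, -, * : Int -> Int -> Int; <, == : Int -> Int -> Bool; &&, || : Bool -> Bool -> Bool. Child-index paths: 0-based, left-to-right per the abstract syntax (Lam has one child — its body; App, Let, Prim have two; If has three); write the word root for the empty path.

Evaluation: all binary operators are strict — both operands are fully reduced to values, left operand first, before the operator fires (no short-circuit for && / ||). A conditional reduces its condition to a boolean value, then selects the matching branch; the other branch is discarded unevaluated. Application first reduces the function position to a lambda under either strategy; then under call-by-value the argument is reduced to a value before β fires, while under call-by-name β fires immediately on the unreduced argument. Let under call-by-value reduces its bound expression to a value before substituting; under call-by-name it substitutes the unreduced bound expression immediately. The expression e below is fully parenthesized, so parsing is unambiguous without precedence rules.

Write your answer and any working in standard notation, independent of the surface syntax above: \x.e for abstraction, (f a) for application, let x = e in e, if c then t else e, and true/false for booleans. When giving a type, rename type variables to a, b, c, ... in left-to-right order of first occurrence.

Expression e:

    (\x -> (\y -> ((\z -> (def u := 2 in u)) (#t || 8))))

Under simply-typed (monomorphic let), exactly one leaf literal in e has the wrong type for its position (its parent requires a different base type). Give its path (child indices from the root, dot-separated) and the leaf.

Answer: 0.0.1.1 : 8

Working:
let u : Int
u : Int
\z._ : c -> Int
  unify Bool ~ Bool
  unify Int ~ Bool
  FAIL: mismatch Int ~ Bool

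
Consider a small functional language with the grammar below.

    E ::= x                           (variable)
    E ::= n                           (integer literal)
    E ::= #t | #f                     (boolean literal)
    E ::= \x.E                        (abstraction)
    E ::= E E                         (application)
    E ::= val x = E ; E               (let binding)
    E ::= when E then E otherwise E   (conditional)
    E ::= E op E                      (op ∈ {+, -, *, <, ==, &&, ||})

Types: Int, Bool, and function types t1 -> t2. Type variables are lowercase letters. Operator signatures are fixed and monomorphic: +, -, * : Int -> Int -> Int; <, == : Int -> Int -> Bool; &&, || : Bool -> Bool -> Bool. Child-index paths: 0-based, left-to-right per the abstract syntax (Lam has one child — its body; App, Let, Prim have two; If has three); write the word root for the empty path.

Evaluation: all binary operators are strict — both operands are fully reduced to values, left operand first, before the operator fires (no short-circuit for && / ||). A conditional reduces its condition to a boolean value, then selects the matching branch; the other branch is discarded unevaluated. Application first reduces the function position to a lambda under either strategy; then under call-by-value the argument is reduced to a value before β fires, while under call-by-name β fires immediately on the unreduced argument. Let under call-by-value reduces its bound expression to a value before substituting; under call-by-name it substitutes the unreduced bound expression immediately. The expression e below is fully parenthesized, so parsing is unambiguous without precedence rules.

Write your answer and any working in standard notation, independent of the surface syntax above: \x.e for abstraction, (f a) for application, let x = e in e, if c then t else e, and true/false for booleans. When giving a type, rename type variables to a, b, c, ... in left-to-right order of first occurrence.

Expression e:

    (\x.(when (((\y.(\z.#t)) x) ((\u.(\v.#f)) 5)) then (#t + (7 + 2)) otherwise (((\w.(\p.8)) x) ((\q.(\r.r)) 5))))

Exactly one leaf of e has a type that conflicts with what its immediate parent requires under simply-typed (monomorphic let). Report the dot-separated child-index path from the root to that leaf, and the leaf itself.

Answer: 0.1.0 : true

Trace:
\z._ : c -> Bool
\y._ : b -> c -> Bool
x : a
  unify b -> c -> Bool ~ a -> d
  unify b ~ a
  unify c -> Bool ~ d
_ _ : c -> Bool
\v._ : f -> Bool
\u._ : e -> f -> Bool
  unify e -> f -> Bool ~ Int -> g
  unify e ~ Int
  unify f -> Bool ~ g
_ _ : f -> Bool
  unify c -> Bool ~ (f -> Bool) -> h
  unify c ~ f -> Bool
  unify Bool ~ h
_ _ : Bool
  unify Bool ~ Bool
  unify Bool ~ Int
  FAIL: mismatch Bool ~ Int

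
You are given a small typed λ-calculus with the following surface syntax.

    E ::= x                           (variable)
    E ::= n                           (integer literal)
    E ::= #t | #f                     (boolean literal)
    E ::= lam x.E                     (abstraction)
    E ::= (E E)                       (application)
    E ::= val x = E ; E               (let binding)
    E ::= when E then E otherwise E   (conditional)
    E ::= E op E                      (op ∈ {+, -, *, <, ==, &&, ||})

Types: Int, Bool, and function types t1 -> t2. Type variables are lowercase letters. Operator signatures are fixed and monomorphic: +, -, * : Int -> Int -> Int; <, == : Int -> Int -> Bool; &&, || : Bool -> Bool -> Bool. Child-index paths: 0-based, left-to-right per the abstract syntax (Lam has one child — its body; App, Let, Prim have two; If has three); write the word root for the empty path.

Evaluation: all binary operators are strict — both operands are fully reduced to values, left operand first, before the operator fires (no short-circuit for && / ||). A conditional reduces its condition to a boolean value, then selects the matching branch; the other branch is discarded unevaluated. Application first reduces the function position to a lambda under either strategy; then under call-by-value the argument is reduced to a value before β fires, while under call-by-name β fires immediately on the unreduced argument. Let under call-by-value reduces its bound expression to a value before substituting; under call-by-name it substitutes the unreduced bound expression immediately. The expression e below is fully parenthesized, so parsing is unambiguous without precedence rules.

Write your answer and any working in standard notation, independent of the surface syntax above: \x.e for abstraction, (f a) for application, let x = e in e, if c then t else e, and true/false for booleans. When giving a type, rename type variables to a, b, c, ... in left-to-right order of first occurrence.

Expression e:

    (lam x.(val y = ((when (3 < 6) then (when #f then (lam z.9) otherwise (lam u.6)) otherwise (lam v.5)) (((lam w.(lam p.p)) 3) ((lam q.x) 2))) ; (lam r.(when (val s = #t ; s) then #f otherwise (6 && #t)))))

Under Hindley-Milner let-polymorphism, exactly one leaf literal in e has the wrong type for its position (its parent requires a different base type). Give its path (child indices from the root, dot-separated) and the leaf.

Trace:
  unify Int ~ Int
  unify Int ~ Int
  unify Bool ~ Bool
  unify Bool ~ Bool
\z._ : b -> Int
\u._ : c -> Int
  unify b -> Int ~ c -> Int
  unify b ~ c
  unify Int ~ Int
\v._ : d -> Int
  unify c -> Int ~ d -> Int
  unify c ~ d
  unify Int ~ Int
p : f
\p._ : f -> f
\w._ : e -> f -> f
  unify e -> f -> f ~ Int -> g
  unify e ~ Int
  unify f -> f ~ g
_ _ : f -> f
x : a
\q._ : h -> a
  unify h -> a ~ Int -> i
  unify h ~ Int
  unify a ~ i
_ _ : i
  unify f -> f ~ i -> j
  unify f ~ i
  unify i ~ j
_ _ : j
  unify d -> Int ~ j -> k
  unify d ~ j
  unify Int ~ k
_ _ : Int
let y : Int
let s : Bool
s : Bool
  unify Bool ~ Bool
  unify Int ~ Bool
  FAIL: mismatch Int ~ Bool

Answer: 0.1.0.2.0 : 6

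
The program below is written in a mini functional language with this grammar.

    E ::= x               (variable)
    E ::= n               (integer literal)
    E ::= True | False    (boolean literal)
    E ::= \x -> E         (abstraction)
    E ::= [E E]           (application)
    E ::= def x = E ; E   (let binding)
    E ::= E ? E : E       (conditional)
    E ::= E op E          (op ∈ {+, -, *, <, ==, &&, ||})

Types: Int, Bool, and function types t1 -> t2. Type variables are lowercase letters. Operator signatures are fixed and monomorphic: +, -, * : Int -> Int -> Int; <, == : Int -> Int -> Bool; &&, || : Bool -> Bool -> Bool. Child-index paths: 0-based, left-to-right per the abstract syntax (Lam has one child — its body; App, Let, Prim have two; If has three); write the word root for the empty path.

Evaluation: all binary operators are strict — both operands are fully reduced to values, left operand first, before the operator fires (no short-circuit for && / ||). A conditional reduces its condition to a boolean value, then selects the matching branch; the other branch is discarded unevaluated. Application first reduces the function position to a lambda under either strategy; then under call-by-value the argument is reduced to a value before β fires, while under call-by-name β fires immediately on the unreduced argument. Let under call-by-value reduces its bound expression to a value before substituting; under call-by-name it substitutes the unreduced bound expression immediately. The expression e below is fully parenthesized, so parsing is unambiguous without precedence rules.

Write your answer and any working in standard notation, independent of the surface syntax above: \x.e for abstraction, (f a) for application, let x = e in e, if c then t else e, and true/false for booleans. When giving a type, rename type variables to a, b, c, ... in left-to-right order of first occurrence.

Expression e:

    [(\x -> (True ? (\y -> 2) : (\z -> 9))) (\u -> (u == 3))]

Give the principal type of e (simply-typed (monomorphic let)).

Trace:
  unify Bool ~ Bool
\y._ : b -> Int
\z._ : c -> Int
  unify b -> Int ~ c -> Int
  unify b ~ c
  unify Int ~ Int
\x._ : a -> c -> Int
u : d
  unify d ~ Int
  unify Int ~ Int
\u._ : Int -> Bool
  unify a -> c -> Int ~ (Int -> Bool) -> e
  unify a ~ Int -> Bool
  unify c -> Int ~ e
_ _ : c -> Int

Answer: a -> Int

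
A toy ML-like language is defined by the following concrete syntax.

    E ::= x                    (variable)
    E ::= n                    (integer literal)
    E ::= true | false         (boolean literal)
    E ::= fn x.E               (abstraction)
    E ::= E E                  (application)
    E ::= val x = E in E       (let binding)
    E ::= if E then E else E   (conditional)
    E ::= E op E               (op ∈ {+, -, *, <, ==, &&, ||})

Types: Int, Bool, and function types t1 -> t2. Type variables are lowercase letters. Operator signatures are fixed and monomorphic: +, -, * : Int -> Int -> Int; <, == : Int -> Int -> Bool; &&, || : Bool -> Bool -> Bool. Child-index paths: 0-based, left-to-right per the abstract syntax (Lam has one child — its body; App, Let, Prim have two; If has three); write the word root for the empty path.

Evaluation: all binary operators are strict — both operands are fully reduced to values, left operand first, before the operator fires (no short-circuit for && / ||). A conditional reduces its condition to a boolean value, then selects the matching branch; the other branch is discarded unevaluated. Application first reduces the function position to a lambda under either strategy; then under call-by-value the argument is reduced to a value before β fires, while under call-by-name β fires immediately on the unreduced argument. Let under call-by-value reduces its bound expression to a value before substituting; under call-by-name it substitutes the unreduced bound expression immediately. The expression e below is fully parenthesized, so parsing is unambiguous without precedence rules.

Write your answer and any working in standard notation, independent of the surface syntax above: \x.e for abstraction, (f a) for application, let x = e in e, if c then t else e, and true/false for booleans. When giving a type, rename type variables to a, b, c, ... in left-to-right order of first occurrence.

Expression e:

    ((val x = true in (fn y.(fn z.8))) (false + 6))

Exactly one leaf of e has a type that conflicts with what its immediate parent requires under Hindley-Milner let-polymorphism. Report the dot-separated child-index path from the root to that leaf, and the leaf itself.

Answer: 1.0 : false

Trace:
let x : Bool
\z._ : b -> Int
\y._ : a -> b -> Int
  unify Bool ~ Int
  FAIL: mismatch Bool ~ Int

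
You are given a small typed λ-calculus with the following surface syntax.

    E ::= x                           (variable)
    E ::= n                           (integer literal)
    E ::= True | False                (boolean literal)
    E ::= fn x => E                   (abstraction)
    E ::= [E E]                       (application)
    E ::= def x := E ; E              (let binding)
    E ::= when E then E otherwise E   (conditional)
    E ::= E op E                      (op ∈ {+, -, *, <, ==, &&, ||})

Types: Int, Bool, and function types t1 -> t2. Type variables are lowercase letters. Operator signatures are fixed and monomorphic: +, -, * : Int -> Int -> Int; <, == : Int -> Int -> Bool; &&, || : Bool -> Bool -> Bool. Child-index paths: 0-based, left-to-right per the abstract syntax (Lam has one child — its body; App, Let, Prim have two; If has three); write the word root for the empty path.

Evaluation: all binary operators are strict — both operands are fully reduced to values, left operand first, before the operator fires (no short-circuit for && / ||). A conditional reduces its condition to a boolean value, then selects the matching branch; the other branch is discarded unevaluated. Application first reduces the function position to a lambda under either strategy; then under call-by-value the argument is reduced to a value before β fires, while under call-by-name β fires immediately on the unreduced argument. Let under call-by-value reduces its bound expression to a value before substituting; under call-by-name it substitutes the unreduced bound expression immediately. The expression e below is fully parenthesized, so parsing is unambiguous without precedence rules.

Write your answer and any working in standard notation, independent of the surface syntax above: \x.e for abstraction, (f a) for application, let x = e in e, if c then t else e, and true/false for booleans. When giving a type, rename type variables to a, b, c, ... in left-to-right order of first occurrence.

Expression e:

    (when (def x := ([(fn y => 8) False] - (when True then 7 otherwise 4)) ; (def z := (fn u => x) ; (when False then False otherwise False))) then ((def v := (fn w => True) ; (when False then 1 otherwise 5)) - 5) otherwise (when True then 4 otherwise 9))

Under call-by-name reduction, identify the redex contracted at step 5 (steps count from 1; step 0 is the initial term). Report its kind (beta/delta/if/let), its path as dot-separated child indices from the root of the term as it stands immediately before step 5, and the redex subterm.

Derivation:
step 0: (if (let x = (((\y.8) false) - (if true then 7 else 4)) in (let z = (\u.x) in (if false then false else false))) then ((let v = (\w.true) in (if false then 1 else 5)) - 5) else (if true then 4 else 9))
step 1: [let@0] (if (let z = (\u.(((\y.8) false) - (if true then 7 else 4))) in (if false then false else false)) then ((let v = (\w.true) in (if false then 1 else 5)) - 5) else (if true then 4 else 9))
step 2: [let@0] (if (if false then false else false) then ((let v = (\w.true) in (if false then 1 else 5)) - 5) else (if true then 4 else 9))
step 3: [if@0] (if false then ((let v = (\w.true) in (if false then 1 else 5)) - 5) else (if true then 4 else 9))
step 4: [if@root] (if true then 4 else 9)
step 5: [if@root] 4

Answer: if at root : (if true then 4 else 9)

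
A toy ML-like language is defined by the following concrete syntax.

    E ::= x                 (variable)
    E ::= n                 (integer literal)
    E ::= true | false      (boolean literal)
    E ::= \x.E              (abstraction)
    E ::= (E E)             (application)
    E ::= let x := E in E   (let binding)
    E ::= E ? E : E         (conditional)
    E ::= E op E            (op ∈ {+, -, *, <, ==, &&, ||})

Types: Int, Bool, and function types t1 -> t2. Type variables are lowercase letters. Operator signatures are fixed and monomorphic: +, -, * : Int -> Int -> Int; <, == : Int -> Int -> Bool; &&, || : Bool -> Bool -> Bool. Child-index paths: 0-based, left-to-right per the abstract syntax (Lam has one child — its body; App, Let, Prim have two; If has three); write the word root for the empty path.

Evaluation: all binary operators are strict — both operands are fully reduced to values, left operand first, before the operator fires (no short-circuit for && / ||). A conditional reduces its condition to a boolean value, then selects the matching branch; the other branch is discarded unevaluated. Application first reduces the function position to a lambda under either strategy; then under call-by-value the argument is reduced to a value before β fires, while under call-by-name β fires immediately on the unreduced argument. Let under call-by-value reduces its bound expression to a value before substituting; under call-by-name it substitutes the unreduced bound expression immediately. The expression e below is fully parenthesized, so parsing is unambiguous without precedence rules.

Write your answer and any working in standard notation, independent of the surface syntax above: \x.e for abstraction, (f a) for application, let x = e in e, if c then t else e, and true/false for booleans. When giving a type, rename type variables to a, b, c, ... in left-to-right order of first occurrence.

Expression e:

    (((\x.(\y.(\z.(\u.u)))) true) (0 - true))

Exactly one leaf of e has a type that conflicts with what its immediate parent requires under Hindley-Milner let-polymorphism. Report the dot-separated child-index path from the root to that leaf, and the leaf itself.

Derivation:
u : d
\u._ : d -> d
\z._ : c -> d -> d
\y._ : b -> c -> d -> d
\x._ : a -> b -> c -> d -> d
  unify a -> b -> c -> d -> d ~ Bool -> e
  unify a ~ Bool
  unify b -> c -> d -> d ~ e
_ _ : b -> c -> d -> d
  unify Int ~ Int
  unify Bool ~ Int
  FAIL: mismatch Bool ~ Int

Answer: 1.1 : true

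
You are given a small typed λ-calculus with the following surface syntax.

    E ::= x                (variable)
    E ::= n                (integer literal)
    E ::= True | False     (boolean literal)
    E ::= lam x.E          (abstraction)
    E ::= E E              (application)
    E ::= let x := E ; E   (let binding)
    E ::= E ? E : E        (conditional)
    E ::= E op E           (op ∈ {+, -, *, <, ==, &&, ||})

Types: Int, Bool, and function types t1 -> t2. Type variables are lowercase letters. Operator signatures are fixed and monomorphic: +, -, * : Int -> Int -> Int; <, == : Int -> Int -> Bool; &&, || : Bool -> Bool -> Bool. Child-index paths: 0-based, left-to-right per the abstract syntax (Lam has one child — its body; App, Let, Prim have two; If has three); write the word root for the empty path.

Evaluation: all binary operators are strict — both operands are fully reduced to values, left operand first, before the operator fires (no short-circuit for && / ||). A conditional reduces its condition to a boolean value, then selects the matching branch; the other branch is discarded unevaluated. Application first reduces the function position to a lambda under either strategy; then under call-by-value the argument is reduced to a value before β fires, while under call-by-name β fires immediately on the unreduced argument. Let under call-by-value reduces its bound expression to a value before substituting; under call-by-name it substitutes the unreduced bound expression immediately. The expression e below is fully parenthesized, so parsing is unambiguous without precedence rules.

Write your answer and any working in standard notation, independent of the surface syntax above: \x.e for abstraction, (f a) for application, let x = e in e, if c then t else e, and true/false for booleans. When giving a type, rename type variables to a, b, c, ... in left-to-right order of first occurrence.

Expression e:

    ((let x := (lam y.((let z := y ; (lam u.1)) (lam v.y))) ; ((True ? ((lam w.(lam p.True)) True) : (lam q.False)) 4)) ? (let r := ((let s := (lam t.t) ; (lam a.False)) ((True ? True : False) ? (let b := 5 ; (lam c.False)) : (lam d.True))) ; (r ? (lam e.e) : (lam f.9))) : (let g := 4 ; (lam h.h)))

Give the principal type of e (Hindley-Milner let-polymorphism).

Working:
y : a
let z : a
\u._ : b -> Int
y : a
\v._ : c -> a
  unify b -> Int ~ (c -> a) -> d
  unify b ~ c -> a
  unify Int ~ d
_ _ : Int
\y._ : a -> Int
let x : forall. a -> Int
  unify Bool ~ Bool
\p._ : f -> Bool
\w._ : e -> f -> Bool
  unify e -> f -> Bool ~ Bool -> g
  unify e ~ Bool
  unify f -> Bool ~ g
_ _ : f -> Bool
\q._ : h -> Bool
  unify f -> Bool ~ h -> Bool
  unify f ~ h
  unify Bool ~ Bool
  unify h -> Bool ~ Int -> i
  unify h ~ Int
  unify Bool ~ i
_ _ : Bool
  unify Bool ~ Bool
t : j
\t._ : j -> j
let s : forall. j -> j
\a._ : k -> Bool
  unify Bool ~ Bool
  unify Bool ~ Bool
  unify Bool ~ Bool
let b : Int
\c._ : l -> Bool
\d._ : m -> Bool
  unify l -> Bool ~ m -> Bool
  unify l ~ m
  unify Bool ~ Bool
  unify k -> Bool ~ (m -> Bool) -> n
  unify k ~ m -> Bool
  unify Bool ~ n
_ _ : Bool
let r : Bool
r : Bool
  unify Bool ~ Bool
e : o
\e._ : o -> o
\f._ : p -> Int
  unify o -> o ~ p -> Int
  unify o ~ p
  unify p ~ Int
let g : Int
h : q
\h._ : q -> q
  unify Int -> Int ~ q -> q
  unify Int ~ q
  unify Int ~ Int

Answer: Int -> Int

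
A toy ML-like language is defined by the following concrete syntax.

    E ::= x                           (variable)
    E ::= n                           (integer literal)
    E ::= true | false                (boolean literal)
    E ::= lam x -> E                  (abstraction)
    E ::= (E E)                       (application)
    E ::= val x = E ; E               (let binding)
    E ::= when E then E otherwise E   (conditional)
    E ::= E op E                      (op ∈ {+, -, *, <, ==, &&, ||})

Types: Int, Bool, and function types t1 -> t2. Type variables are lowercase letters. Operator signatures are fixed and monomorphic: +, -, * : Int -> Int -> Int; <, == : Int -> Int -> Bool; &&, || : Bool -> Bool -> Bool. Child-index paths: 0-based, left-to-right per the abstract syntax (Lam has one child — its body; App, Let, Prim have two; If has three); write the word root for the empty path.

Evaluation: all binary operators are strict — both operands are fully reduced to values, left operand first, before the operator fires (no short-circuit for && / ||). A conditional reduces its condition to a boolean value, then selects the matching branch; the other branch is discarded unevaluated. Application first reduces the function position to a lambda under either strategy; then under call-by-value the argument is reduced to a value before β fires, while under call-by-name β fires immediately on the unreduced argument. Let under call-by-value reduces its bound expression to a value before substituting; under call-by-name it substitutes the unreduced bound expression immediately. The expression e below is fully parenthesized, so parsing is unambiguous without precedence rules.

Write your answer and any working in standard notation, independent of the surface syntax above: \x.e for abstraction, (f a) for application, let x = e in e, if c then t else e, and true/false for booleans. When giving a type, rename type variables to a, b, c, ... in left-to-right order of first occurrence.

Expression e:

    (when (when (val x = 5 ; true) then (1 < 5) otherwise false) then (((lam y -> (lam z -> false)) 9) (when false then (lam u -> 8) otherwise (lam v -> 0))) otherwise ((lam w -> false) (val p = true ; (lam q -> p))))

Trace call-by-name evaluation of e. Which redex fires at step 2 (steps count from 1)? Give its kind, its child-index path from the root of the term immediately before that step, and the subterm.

Trace:
step 0: (if (if (let x = 5 in true) then (1 < 5) else false) then (((\y.(\z.false)) 9) (if false then (\u.8) else (\v.0))) else ((\w.false) (let p = true in (\q.p))))
step 1: [let@0.0] (if (if true then (1 < 5) else false) then (((\y.(\z.false)) 9) (if false then (\u.8) else (\v.0))) else ((\w.false) (let p = true in (\q.p))))
step 2: [if@0] (if (1 < 5) then (((\y.(\z.false)) 9) (if false then (\u.8) else (\v.0))) else ((\w.false) (let p = true in (\q.p))))

Answer: if at 0 : (if true then (1 < 5) else false)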